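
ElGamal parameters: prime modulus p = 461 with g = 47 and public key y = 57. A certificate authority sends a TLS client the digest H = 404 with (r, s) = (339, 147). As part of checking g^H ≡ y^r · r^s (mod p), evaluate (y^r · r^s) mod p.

329

Squares mod 461: 57^1≡57, 57^2≡22, 57^4≡23, 57^8≡68, 57^16≡14, 57^32≡196, 57^64≡153, 57^128≡359, 57^256≡262
339 = 256 + 64 + 16 + 2 + 1, so 57^339 ≡ 262·153·14·22·57 ≡ 124 (mod 461)
Squares mod 461: 339^1≡339, 339^2≡132, 339^4≡367, 339^8≡77, 339^16≡397, 339^32≡408, 339^64≡43, 339^128≡5
147 = 128 + 16 + 2 + 1, so 339^147 ≡ 5·397·132·339 ≡ 222 (mod 461)
y^r · r^s ≡ 124·222 = 27528 ≡ 329 (mod 461)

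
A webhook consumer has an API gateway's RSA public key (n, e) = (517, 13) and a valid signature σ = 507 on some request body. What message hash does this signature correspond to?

56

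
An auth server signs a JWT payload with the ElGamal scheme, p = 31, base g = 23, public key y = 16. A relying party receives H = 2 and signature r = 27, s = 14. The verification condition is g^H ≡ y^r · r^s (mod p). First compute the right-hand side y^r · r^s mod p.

2

16^2 = 256 ≡ 8
16^4 ≡ 8^2 = 64 ≡ 2
16^8 ≡ 2^2 = 4
16^16 ≡ 4^2 = 16
27 = 16 + 8 + 2 + 1, so 16^27 ≡ 16·4·8·16 ≡ 8 (mod 31)
27^2 = 729 ≡ 16
27^4 ≡ 16^2 = 256 ≡ 8
27^8 ≡ 8^2 = 64 ≡ 2
14 = 8 + 4 + 2, so 27^14 ≡ 2·8·16 ≡ 8 (mod 31)
y^r · r^s ≡ 8·8 = 64 ≡ 2 (mod 31)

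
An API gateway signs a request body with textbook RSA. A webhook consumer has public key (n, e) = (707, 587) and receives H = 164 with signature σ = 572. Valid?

yes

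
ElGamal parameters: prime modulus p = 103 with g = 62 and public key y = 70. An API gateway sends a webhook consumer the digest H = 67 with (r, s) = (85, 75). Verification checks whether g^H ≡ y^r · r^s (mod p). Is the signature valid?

invalid

Left side g^H mod p:
62^2 = 3844 ≡ 33
62^4 ≡ 33^2 = 1089 ≡ 59
62^8 ≡ 59^2 = 3481 ≡ 82
62^16 ≡ 82^2 = 6724 ≡ 29
62^32 ≡ 29^2 = 841 ≡ 17
62^64 ≡ 17^2 = 289 ≡ 83
67 = 64 + 2 + 1, so 62^67 ≡ 83·33·62 ≡ 74 (mod 103)
Right side y^r · r^s mod p:
70^2 = 4900 ≡ 59
70^4 ≡ 59^2 = 3481 ≡ 82
70^8 ≡ 82^2 = 6724 ≡ 29
70^16 ≡ 29^2 = 841 ≡ 17
70^32 ≡ 17^2 = 289 ≡ 83
70^64 ≡ 83^2 = 6889 ≡ 91
85 = 64 + 16 + 4 + 1, so 70^85 ≡ 91·17·82·70 ≡ 47 (mod 103)
85^2 = 7225 ≡ 15
85^4 ≡ 15^2 = 225 ≡ 19
85^8 ≡ 19^2 = 361 ≡ 52
85^16 ≡ 52^2 = 2704 ≡ 26
85^32 ≡ 26^2 = 676 ≡ 58
85^64 ≡ 58^2 = 3364 ≡ 68
75 = 64 + 8 + 2 + 1, so 85^75 ≡ 68·52·15·85 ≡ 90 (mod 103)
47·90 = 4230 ≡ 7 (mod 103)
74 ≠ 7, so verification fails.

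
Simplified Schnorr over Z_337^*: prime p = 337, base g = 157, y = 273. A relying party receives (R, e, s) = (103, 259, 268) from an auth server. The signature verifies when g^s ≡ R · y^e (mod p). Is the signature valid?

g^s mod p:
157^2 = 24649 ≡ 48
157^4 ≡ 48^2 = 2304 ≡ 282
157^8 ≡ 282^2 = 79524 ≡ 329
157^16 ≡ 329^2 = 108241 ≡ 64
157^32 ≡ 64^2 = 4096 ≡ 52
157^64 ≡ 52^2 = 2704 ≡ 8
157^128 ≡ 8^2 = 64
157^256 ≡ 64^2 = 4096 ≡ 52
268 = 256 + 8 + 4, so 157^268 ≡ 52·329·282 ≡ 301 (mod 337)
R · y^e mod p:
273^2 = 74529 ≡ 52
273^4 ≡ 52^2 = 2704 ≡ 8
273^8 ≡ 8^2 = 64
273^16 ≡ 64^2 = 4096 ≡ 52
273^32 ≡ 52^2 = 2704 ≡ 8
273^64 ≡ 8^2 = 64
273^128 ≡ 64^2 = 4096 ≡ 52
273^256 ≡ 52^2 = 2704 ≡ 8
259 = 256 + 2 + 1, so 273^259 ≡ 8·52·273 ≡ 336 (mod 337)
103·336 = 34608 ≡ 234 (mod 337)
301 ≠ 234; the check fails.

invalid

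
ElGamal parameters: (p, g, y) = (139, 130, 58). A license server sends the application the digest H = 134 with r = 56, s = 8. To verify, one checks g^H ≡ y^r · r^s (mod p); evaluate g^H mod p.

130^2 = 16900 ≡ 81
130^4 ≡ 81^2 = 6561 ≡ 28
130^8 ≡ 28^2 = 784 ≡ 89
130^16 ≡ 89^2 = 7921 ≡ 137
130^32 ≡ 137^2 = 18769 ≡ 4
130^64 ≡ 4^2 = 16
130^128 ≡ 16^2 = 256 ≡ 117
134 = 128 + 4 + 2, so 130^134 ≡ 117·28·81 ≡ 5 (mod 139)

5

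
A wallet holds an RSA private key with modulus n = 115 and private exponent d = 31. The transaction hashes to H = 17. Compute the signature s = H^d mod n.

H^31 mod 115 = 53

53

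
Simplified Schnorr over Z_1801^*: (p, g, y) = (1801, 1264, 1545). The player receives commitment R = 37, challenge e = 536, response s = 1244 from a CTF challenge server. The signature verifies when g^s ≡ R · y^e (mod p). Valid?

g^s mod p:
Squares mod 1801: 1264^1≡1264, 1264^2≡209, 1264^4≡457, 1264^8≡1734, 1264^16≡887, 1264^32≡1533, 1264^64≡1585, 1264^128≡1631, 1264^256≡84, 1264^512≡1653, 1264^1024≡292
1244 = 1024 + 128 + 64 + 16 + 8 + 4, so 1264^1244 ≡ 292·1631·1585·887·1734·457 ≡ 536 (mod 1801)
R · y^e mod p:
Squares mod 1801: 1545^1≡1545, 1545^2≡700, 1545^4≡128, 1545^8≡175, 1545^16≡8, 1545^32≡64, 1545^64≡494, 1545^128≡901, 1545^256≡1351, 1545^512≡788
536 = 512 + 16 + 8, so 1545^536 ≡ 788·8·175 ≡ 988 (mod 1801)
37·988 = 36556 ≡ 536 (mod 1801)
536 ≡ 536 (mod 1801); signature holds.

yes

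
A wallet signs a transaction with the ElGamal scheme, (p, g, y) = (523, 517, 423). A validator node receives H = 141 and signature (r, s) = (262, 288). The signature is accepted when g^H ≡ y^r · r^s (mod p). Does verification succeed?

fails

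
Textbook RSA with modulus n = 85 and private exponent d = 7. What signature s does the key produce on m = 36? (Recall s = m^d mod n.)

m^2 ≡ 36^2 = 1296 ≡ 21
m^4 ≡ 21^2 = 441 ≡ 16
7 = 4 + 2 + 1, so m^7 ≡ 16·21·36 ≡ 26 (mod 85)

26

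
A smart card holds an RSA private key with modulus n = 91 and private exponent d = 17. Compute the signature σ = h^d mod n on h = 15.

71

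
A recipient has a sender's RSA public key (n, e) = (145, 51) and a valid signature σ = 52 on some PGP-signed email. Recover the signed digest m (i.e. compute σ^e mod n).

123

σ^2 ≡ 52^2 = 2704 ≡ 94
σ^4 ≡ 94^2 = 8836 ≡ 136
σ^8 ≡ 136^2 = 18496 ≡ 81
σ^16 ≡ 81^2 = 6561 ≡ 36
σ^32 ≡ 36^2 = 1296 ≡ 136
51 = 32 + 16 + 2 + 1, so σ^51 ≡ 136·36·94·52 ≡ 123 (mod 145)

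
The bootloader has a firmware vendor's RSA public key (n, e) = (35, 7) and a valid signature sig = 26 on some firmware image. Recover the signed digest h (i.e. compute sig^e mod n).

26

sig^7 mod 35 = 26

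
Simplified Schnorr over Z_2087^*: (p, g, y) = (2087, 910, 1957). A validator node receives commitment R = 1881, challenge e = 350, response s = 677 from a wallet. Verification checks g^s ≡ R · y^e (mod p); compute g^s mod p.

1131

Squares mod 2087: 910^1≡910, 910^2≡1648, 910^4≡717, 910^8≡687, 910^16≡307, 910^32≡334, 910^64≡945, 910^128≡1876, 910^256≡694, 910^512≡1626
677 = 512 + 128 + 32 + 4 + 1, so 910^677 ≡ 1626·1876·334·717·910 ≡ 1131 (mod 2087)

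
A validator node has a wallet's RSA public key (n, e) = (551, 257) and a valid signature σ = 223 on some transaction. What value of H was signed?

σ^2 ≡ 223^2 = 49729 ≡ 139
σ^4 ≡ 139^2 = 19321 ≡ 36
σ^8 ≡ 36^2 = 1296 ≡ 194
σ^16 ≡ 194^2 = 37636 ≡ 168
σ^32 ≡ 168^2 = 28224 ≡ 123
σ^64 ≡ 123^2 = 15129 ≡ 252
σ^128 ≡ 252^2 = 63504 ≡ 139
σ^256 ≡ 139^2 = 19321 ≡ 36
257 = 256 + 1, so σ^257 ≡ 36·223 ≡ 314 (mod 551)

314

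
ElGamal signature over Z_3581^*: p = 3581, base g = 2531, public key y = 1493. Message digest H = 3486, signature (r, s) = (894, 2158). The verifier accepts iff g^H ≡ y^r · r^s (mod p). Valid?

no

Left side g^H mod p:
2531^2 = 6405961 ≡ 3133
2531^4 ≡ 3133^2 = 9815689 ≡ 168
2531^8 ≡ 168^2 = 28224 ≡ 3157
2531^16 ≡ 3157^2 = 9966649 ≡ 726
2531^32 ≡ 726^2 = 527076 ≡ 669
2531^64 ≡ 669^2 = 447561 ≡ 3517
2531^128 ≡ 3517^2 = 12369289 ≡ 515
2531^256 ≡ 515^2 = 265225 ≡ 231
2531^512 ≡ 231^2 = 53361 ≡ 3227
2531^1024 ≡ 3227^2 = 10413529 ≡ 3562
2531^2048 ≡ 3562^2 = 12687844 ≡ 361
3486 = 2048 + 1024 + 256 + 128 + 16 + 8 + 4 + 2, so 2531^3486 ≡ 361·3562·231·515·726·3157·168·3133 ≡ 2109 (mod 3581)
Right side y^r · r^s mod p:
1493^2 = 2229049 ≡ 1667
1493^4 ≡ 1667^2 = 2778889 ≡ 33
1493^8 ≡ 33^2 = 1089
1493^16 ≡ 1089^2 = 1185921 ≡ 610
1493^32 ≡ 610^2 = 372100 ≡ 3257
1493^64 ≡ 3257^2 = 10608049 ≡ 1127
1493^128 ≡ 1127^2 = 1270129 ≡ 2455
1493^256 ≡ 2455^2 = 6027025 ≡ 202
1493^512 ≡ 202^2 = 40804 ≡ 1413
894 = 512 + 256 + 64 + 32 + 16 + 8 + 4 + 2, so 1493^894 ≡ 1413·202·1127·3257·610·1089·33·1667 ≡ 2931 (mod 3581)
894^2 = 799236 ≡ 673
894^4 ≡ 673^2 = 452929 ≡ 1723
894^8 ≡ 1723^2 = 2968729 ≡ 80
894^16 ≡ 80^2 = 6400 ≡ 2819
894^32 ≡ 2819^2 = 7946761 ≡ 522
894^64 ≡ 522^2 = 272484 ≡ 328
894^128 ≡ 328^2 = 107584 ≡ 154
894^256 ≡ 154^2 = 23716 ≡ 2230
894^512 ≡ 2230^2 = 4972900 ≡ 2472
894^1024 ≡ 2472^2 = 6110784 ≡ 1598
894^2048 ≡ 1598^2 = 2553604 ≡ 351
2158 = 2048 + 64 + 32 + 8 + 4 + 2, so 894^2158 ≡ 351·328·522·80·1723·673 ≡ 602 (mod 3581)
2931·602 = 1764462 ≡ 2610 (mod 3581)
2109 ≠ 2610, so verification fails.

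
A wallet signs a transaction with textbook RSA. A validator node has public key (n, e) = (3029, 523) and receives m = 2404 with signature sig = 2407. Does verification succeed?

fails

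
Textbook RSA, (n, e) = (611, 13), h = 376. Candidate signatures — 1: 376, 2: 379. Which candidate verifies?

1

Candidate 1: Squares mod 611: 376^1≡376, 376^2≡235, 376^4≡235, 376^8≡235; 13 = 8 + 4 + 1, so 376^13 ≡ 235·235·376 ≡ 376 (mod 611)
  → matches h = 376
Candidate 2: Squares mod 611: 379^1≡379, 379^2≡56, 379^4≡81, 379^8≡451; 13 = 8 + 4 + 1, so 379^13 ≡ 451·81·379 ≡ 600 (mod 611)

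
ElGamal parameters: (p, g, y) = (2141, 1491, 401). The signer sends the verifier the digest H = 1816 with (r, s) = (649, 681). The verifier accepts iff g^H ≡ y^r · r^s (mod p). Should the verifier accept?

accept

Left side g^H mod p:
1491^2 = 2223081 ≡ 723
1491^4 ≡ 723^2 = 522729 ≡ 325
1491^8 ≡ 325^2 = 105625 ≡ 716
1491^16 ≡ 716^2 = 512656 ≡ 957
1491^32 ≡ 957^2 = 915849 ≡ 1642
1491^64 ≡ 1642^2 = 2696164 ≡ 645
1491^128 ≡ 645^2 = 416025 ≡ 671
1491^256 ≡ 671^2 = 450241 ≡ 631
1491^512 ≡ 631^2 = 398161 ≡ 2076
1491^1024 ≡ 2076^2 = 4309776 ≡ 2084
1816 = 1024 + 512 + 256 + 16 + 8, so 1491^1816 ≡ 2084·2076·631·957·716 ≡ 2082 (mod 2141)
Right side y^r · r^s mod p:
401^2 = 160801 ≡ 226
401^4 ≡ 226^2 = 51076 ≡ 1833
401^8 ≡ 1833^2 = 3359889 ≡ 660
401^16 ≡ 660^2 = 435600 ≡ 977
401^32 ≡ 977^2 = 954529 ≡ 1784
401^64 ≡ 1784^2 = 3182656 ≡ 1130
401^128 ≡ 1130^2 = 1276900 ≡ 864
401^256 ≡ 864^2 = 746496 ≡ 1428
401^512 ≡ 1428^2 = 2039184 ≡ 952
649 = 512 + 128 + 8 + 1, so 401^649 ≡ 952·864·660·401 ≡ 452 (mod 2141)
649^2 = 421201 ≡ 1565
649^4 ≡ 1565^2 = 2449225 ≡ 2062
649^8 ≡ 2062^2 = 4251844 ≡ 1959
649^16 ≡ 1959^2 = 3837681 ≡ 1009
649^32 ≡ 1009^2 = 1018081 ≡ 1106
649^64 ≡ 1106^2 = 1223236 ≡ 725
649^128 ≡ 725^2 = 525625 ≡ 1080
649^256 ≡ 1080^2 = 1166400 ≡ 1696
649^512 ≡ 1696^2 = 2876416 ≡ 1053
681 = 512 + 128 + 32 + 8 + 1, so 649^681 ≡ 1053·1080·1106·1959·649 ≡ 1113 (mod 2141)
452·1113 = 503076 ≡ 2082 (mod 2141)
2082 ≡ 2082 (mod 2141), so the signature is genuine.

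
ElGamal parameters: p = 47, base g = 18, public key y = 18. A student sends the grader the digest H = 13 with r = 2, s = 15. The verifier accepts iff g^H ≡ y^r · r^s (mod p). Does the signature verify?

verifies

Left side g^H mod p:
18^2 = 324 ≡ 42
18^4 ≡ 42^2 = 1764 ≡ 25
18^8 ≡ 25^2 = 625 ≡ 14
13 = 8 + 4 + 1, so 18^13 ≡ 14·25·18 ≡ 2 (mod 47)
Right side y^r · r^s mod p:
18^2 = 324 ≡ 42
2^2 = 4
2^4 ≡ 4^2 = 16
2^8 ≡ 16^2 = 256 ≡ 21
15 = 8 + 4 + 2 + 1, so 2^15 ≡ 21·16·4·2 ≡ 9 (mod 47)
42·9 = 378 ≡ 2 (mod 47)
2 ≡ 2 (mod 47), so the signature is genuine.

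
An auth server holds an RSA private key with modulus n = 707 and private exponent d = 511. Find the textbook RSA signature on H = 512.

H^511 mod 707 = 253

253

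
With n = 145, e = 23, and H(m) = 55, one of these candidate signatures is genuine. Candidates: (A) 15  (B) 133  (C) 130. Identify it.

Candidate A: Squares mod 145: 15^1≡15, 15^2≡80, 15^4≡20, 15^8≡110, 15^16≡65; 23 = 16 + 4 + 2 + 1, so 15^23 ≡ 65·20·80·15 ≡ 90 (mod 145)
Candidate B: Squares mod 145: 133^1≡133, 133^2≡144, 133^4≡1, 133^8≡1, 133^16≡1; 23 = 16 + 4 + 2 + 1, so 133^23 ≡ 1·1·144·133 ≡ 12 (mod 145)
Candidate C: Squares mod 145: 130^1≡130, 130^2≡80, 130^4≡20, 130^8≡110, 130^16≡65; 23 = 16 + 4 + 2 + 1, so 130^23 ≡ 65·20·80·130 ≡ 55 (mod 145)
  → matches H(m) = 55

C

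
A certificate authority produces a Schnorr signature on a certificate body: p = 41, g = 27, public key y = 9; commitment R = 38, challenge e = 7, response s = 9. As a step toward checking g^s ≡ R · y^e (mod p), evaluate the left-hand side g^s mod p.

27

27^2 = 729 ≡ 32
27^4 ≡ 32^2 = 1024 ≡ 40
27^8 ≡ 40^2 = 1600 ≡ 1
9 = 8 + 1, so 27^9 ≡ 1·27 ≡ 27 (mod 41)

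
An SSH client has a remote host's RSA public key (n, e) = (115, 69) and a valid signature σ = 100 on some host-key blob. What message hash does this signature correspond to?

75

σ^2 ≡ 100^2 = 10000 ≡ 110
σ^4 ≡ 110^2 = 12100 ≡ 25
σ^8 ≡ 25^2 = 625 ≡ 50
σ^16 ≡ 50^2 = 2500 ≡ 85
σ^32 ≡ 85^2 = 7225 ≡ 95
σ^64 ≡ 95^2 = 9025 ≡ 55
69 = 64 + 4 + 1, so σ^69 ≡ 55·25·100 ≡ 75 (mod 115)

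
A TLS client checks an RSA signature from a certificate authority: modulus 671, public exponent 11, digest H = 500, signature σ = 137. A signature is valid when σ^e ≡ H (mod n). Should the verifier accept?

σ^11 mod 671 = 500
σ^11 mod 671 = 500 matches H.

accept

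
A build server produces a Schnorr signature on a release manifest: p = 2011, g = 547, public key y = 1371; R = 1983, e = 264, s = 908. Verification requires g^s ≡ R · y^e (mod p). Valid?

no

g^s mod p:
Squares mod 2011: 547^1≡547, 547^2≡1581, 547^4≡1899, 547^8≡478, 547^16≡1241, 547^32≡1666, 547^64≡376, 547^128≡606, 547^256≡1234, 547^512≡429
908 = 512 + 256 + 128 + 8 + 4, so 547^908 ≡ 429·1234·606·478·1899 ≡ 1233 (mod 2011)
R · y^e mod p:
Squares mod 2011: 1371^1≡1371, 1371^2≡1367, 1371^4≡470, 1371^8≡1701, 1371^16≡1583, 1371^32≡183, 1371^64≡1313, 1371^128≡542, 1371^256≡158
264 = 256 + 8, so 1371^264 ≡ 158·1701 ≡ 1295 (mod 2011)
1983·1295 = 2567985 ≡ 1949 (mod 2011)
1233 ≠ 1949; the check fails.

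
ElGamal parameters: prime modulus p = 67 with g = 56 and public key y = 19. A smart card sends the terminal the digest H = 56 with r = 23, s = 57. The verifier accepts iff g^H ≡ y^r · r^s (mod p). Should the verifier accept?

reject

Left side g^H mod p:
56^2 = 3136 ≡ 54
56^4 ≡ 54^2 = 2916 ≡ 35
56^8 ≡ 35^2 = 1225 ≡ 19
56^16 ≡ 19^2 = 361 ≡ 26
56^32 ≡ 26^2 = 676 ≡ 6
56 = 32 + 16 + 8, so 56^56 ≡ 6·26·19 ≡ 16 (mod 67)
Right side y^r · r^s mod p:
19^2 = 361 ≡ 26
19^4 ≡ 26^2 = 676 ≡ 6
19^8 ≡ 6^2 = 36
19^16 ≡ 36^2 = 1296 ≡ 23
23 = 16 + 4 + 2 + 1, so 19^23 ≡ 23·6·26·19 ≡ 33 (mod 67)
23^2 = 529 ≡ 60
23^4 ≡ 60^2 = 3600 ≡ 49
23^8 ≡ 49^2 = 2401 ≡ 56
23^16 ≡ 56^2 = 3136 ≡ 54
23^32 ≡ 54^2 = 2916 ≡ 35
57 = 32 + 16 + 8 + 1, so 23^57 ≡ 35·54·56·23 ≡ 9 (mod 67)
33·9 = 297 ≡ 29 (mod 67)
16 ≠ 29, so verification fails.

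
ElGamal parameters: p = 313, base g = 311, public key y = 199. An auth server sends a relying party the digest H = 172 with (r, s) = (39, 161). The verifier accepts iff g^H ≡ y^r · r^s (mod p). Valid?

no

Left side g^H mod p:
311^2 = 96721 ≡ 4
311^4 ≡ 4^2 = 16
311^8 ≡ 16^2 = 256
311^16 ≡ 256^2 = 65536 ≡ 119
311^32 ≡ 119^2 = 14161 ≡ 76
311^64 ≡ 76^2 = 5776 ≡ 142
311^128 ≡ 142^2 = 20164 ≡ 132
172 = 128 + 32 + 8 + 4, so 311^172 ≡ 132·76·256·16 ≡ 119 (mod 313)
Right side y^r · r^s mod p:
199^2 = 39601 ≡ 163
199^4 ≡ 163^2 = 26569 ≡ 277
199^8 ≡ 277^2 = 76729 ≡ 44
199^16 ≡ 44^2 = 1936 ≡ 58
199^32 ≡ 58^2 = 3364 ≡ 234
39 = 32 + 4 + 2 + 1, so 199^39 ≡ 234·277·163·199 ≡ 25 (mod 313)
39^2 = 1521 ≡ 269
39^4 ≡ 269^2 = 72361 ≡ 58
39^8 ≡ 58^2 = 3364 ≡ 234
39^16 ≡ 234^2 = 54756 ≡ 294
39^32 ≡ 294^2 = 86436 ≡ 48
39^64 ≡ 48^2 = 2304 ≡ 113
39^128 ≡ 113^2 = 12769 ≡ 249
161 = 128 + 32 + 1, so 39^161 ≡ 249·48·39 ≡ 71 (mod 313)
25·71 = 1775 ≡ 210 (mod 313)
119 ≠ 210, so verification fails.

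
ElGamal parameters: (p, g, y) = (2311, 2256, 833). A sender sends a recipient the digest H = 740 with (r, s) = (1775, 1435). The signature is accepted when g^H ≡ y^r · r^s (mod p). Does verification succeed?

Left side g^H mod p:
2256^2 = 5089536 ≡ 714
2256^4 ≡ 714^2 = 509796 ≡ 1376
2256^8 ≡ 1376^2 = 1893376 ≡ 667
2256^16 ≡ 667^2 = 444889 ≡ 1177
2256^32 ≡ 1177^2 = 1385329 ≡ 1040
2256^64 ≡ 1040^2 = 1081600 ≡ 52
2256^128 ≡ 52^2 = 2704 ≡ 393
2256^256 ≡ 393^2 = 154449 ≡ 1923
2256^512 ≡ 1923^2 = 3697929 ≡ 329
740 = 512 + 128 + 64 + 32 + 4, so 2256^740 ≡ 329·393·52·1040·1376 ≡ 414 (mod 2311)
Right side y^r · r^s mod p:
833^2 = 693889 ≡ 589
833^4 ≡ 589^2 = 346921 ≡ 271
833^8 ≡ 271^2 = 73441 ≡ 1800
833^16 ≡ 1800^2 = 3240000 ≡ 2289
833^32 ≡ 2289^2 = 5239521 ≡ 484
833^64 ≡ 484^2 = 234256 ≡ 845
833^128 ≡ 845^2 = 714025 ≡ 2237
833^256 ≡ 2237^2 = 5004169 ≡ 854
833^512 ≡ 854^2 = 729316 ≡ 1351
833^1024 ≡ 1351^2 = 1825201 ≡ 1822
1775 = 1024 + 512 + 128 + 64 + 32 + 8 + 4 + 2 + 1, so 833^1775 ≡ 1822·1351·2237·845·484·1800·271·589·833 ≡ 2189 (mod 2311)
1775^2 = 3150625 ≡ 732
1775^4 ≡ 732^2 = 535824 ≡ 1983
1775^8 ≡ 1983^2 = 3932289 ≡ 1278
1775^16 ≡ 1278^2 = 1633284 ≡ 1718
1775^32 ≡ 1718^2 = 2951524 ≡ 377
1775^64 ≡ 377^2 = 142129 ≡ 1158
1775^128 ≡ 1158^2 = 1340964 ≡ 584
1775^256 ≡ 584^2 = 341056 ≡ 1339
1775^512 ≡ 1339^2 = 1792921 ≡ 1896
1775^1024 ≡ 1896^2 = 3594816 ≡ 1211
1435 = 1024 + 256 + 128 + 16 + 8 + 2 + 1, so 1775^1435 ≡ 1211·1339·584·1718·1278·732·1775 ≡ 527 (mod 2311)
2189·527 = 1153603 ≡ 414 (mod 2311)
414 ≡ 414 (mod 2311), so the signature is genuine.

passes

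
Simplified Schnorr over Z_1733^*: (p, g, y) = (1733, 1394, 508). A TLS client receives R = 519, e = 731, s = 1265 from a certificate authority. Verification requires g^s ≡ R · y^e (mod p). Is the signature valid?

g^s mod p:
Squares mod 1733: 1394^1≡1394, 1394^2≡543, 1394^4≡239, 1394^8≡1665, 1394^16≡1158, 1394^32≡1355, 1394^64≡778, 1394^128≡467, 1394^256≡1464, 1394^512≡1308, 1394^1024≡393
1265 = 1024 + 128 + 64 + 32 + 16 + 1, so 1394^1265 ≡ 393·467·778·1355·1158·1394 ≡ 1375 (mod 1733)
R · y^e mod p:
Squares mod 1733: 508^1≡508, 508^2≡1580, 508^4≡880, 508^8≡1482, 508^16≡613, 508^32≡1441, 508^64≡347, 508^128≡832, 508^256≡757, 508^512≡1159
731 = 512 + 128 + 64 + 16 + 8 + 2 + 1, so 508^731 ≡ 1159·832·347·613·1482·1580·508 ≡ 1168 (mod 1733)
519·1168 = 606192 ≡ 1375 (mod 1733)
1375 ≡ 1375 (mod 1733); signature holds.

valid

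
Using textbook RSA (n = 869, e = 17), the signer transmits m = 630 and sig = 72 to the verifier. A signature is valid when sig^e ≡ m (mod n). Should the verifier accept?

reject

Squares mod 869: sig^1≡72, sig^2≡839, sig^4≡31, sig^8≡92, sig^16≡643
17 = 16 + 1, so sig^17 ≡ 643·72 ≡ 239 (mod 869)
sig^17 mod 869 = 239, but m = 630.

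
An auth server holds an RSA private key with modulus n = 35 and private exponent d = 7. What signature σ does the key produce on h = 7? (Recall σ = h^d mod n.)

28

h^2 ≡ 7^2 = 49 ≡ 14
h^4 ≡ 14^2 = 196 ≡ 21
7 = 4 + 2 + 1, so h^7 ≡ 21·14·7 ≡ 28 (mod 35)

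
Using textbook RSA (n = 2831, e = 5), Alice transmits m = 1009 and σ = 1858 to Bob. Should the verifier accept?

Squares mod 2831: σ^1≡1858, σ^2≡1175, σ^4≡1928
5 = 4 + 1, so σ^5 ≡ 1928·1858 ≡ 1009 (mod 2831)
1009 = m, so the signature checks out.

accept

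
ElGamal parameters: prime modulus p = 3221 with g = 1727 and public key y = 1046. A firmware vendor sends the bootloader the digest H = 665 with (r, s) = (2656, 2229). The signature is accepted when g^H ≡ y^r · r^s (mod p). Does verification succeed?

passes

Left side g^H mod p:
1727^2 = 2982529 ≡ 3104
1727^4 ≡ 3104^2 = 9634816 ≡ 805
1727^8 ≡ 805^2 = 648025 ≡ 604
1727^16 ≡ 604^2 = 364816 ≡ 843
1727^32 ≡ 843^2 = 710649 ≡ 2029
1727^64 ≡ 2029^2 = 4116841 ≡ 403
1727^128 ≡ 403^2 = 162409 ≡ 1359
1727^256 ≡ 1359^2 = 1846881 ≡ 1248
1727^512 ≡ 1248^2 = 1557504 ≡ 1761
665 = 512 + 128 + 16 + 8 + 1, so 1727^665 ≡ 1761·1359·843·604·1727 ≡ 813 (mod 3221)
Right side y^r · r^s mod p:
1046^2 = 1094116 ≡ 2197
1046^4 ≡ 2197^2 = 4826809 ≡ 1751
1046^8 ≡ 1751^2 = 3066001 ≡ 2830
1046^16 ≡ 2830^2 = 8008900 ≡ 1494
1046^32 ≡ 1494^2 = 2232036 ≡ 3104
1046^64 ≡ 3104^2 = 9634816 ≡ 805
1046^128 ≡ 805^2 = 648025 ≡ 604
1046^256 ≡ 604^2 = 364816 ≡ 843
1046^512 ≡ 843^2 = 710649 ≡ 2029
1046^1024 ≡ 2029^2 = 4116841 ≡ 403
1046^2048 ≡ 403^2 = 162409 ≡ 1359
2656 = 2048 + 512 + 64 + 32, so 1046^2656 ≡ 1359·2029·805·3104 ≡ 1237 (mod 3221)
2656^2 = 7054336 ≡ 346
2656^4 ≡ 346^2 = 119716 ≡ 539
2656^8 ≡ 539^2 = 290521 ≡ 631
2656^16 ≡ 631^2 = 398161 ≡ 1978
2656^32 ≡ 1978^2 = 3912484 ≡ 2190
2656^64 ≡ 2190^2 = 4796100 ≡ 31
2656^128 ≡ 31^2 = 961
2656^256 ≡ 961^2 = 923521 ≡ 2315
2656^512 ≡ 2315^2 = 5359225 ≡ 2702
2656^1024 ≡ 2702^2 = 7300804 ≡ 2018
2656^2048 ≡ 2018^2 = 4072324 ≡ 980
2229 = 2048 + 128 + 32 + 16 + 4 + 1, so 2656^2229 ≡ 980·961·2190·1978·539·2656 ≡ 2378 (mod 3221)
1237·2378 = 2941586 ≡ 813 (mod 3221)
813 ≡ 813 (mod 3221), so the signature is genuine.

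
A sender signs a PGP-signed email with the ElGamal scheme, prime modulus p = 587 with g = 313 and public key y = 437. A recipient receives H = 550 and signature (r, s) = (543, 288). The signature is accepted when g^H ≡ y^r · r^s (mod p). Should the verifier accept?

Left side g^H mod p:
313^2 = 97969 ≡ 527
313^4 ≡ 527^2 = 277729 ≡ 78
313^8 ≡ 78^2 = 6084 ≡ 214
313^16 ≡ 214^2 = 45796 ≡ 10
313^32 ≡ 10^2 = 100
313^64 ≡ 100^2 = 10000 ≡ 21
313^128 ≡ 21^2 = 441
313^256 ≡ 441^2 = 194481 ≡ 184
313^512 ≡ 184^2 = 33856 ≡ 397
550 = 512 + 32 + 4 + 2, so 313^550 ≡ 397·100·78·527 ≡ 66 (mod 587)
Right side y^r · r^s mod p:
437^2 = 190969 ≡ 194
437^4 ≡ 194^2 = 37636 ≡ 68
437^8 ≡ 68^2 = 4624 ≡ 515
437^16 ≡ 515^2 = 265225 ≡ 488
437^32 ≡ 488^2 = 238144 ≡ 409
437^64 ≡ 409^2 = 167281 ≡ 573
437^128 ≡ 573^2 = 328329 ≡ 196
437^256 ≡ 196^2 = 38416 ≡ 261
437^512 ≡ 261^2 = 68121 ≡ 29
543 = 512 + 16 + 8 + 4 + 2 + 1, so 437^543 ≡ 29·488·515·68·194·437 ≡ 324 (mod 587)
543^2 = 294849 ≡ 175
543^4 ≡ 175^2 = 30625 ≡ 101
543^8 ≡ 101^2 = 10201 ≡ 222
543^16 ≡ 222^2 = 49284 ≡ 563
543^32 ≡ 563^2 = 316969 ≡ 576
543^64 ≡ 576^2 = 331776 ≡ 121
543^128 ≡ 121^2 = 14641 ≡ 553
543^256 ≡ 553^2 = 305809 ≡ 569
288 = 256 + 32, so 543^288 ≡ 569·576 ≡ 198 (mod 587)
324·198 = 64152 ≡ 169 (mod 587)
66 ≠ 169, so verification fails.

reject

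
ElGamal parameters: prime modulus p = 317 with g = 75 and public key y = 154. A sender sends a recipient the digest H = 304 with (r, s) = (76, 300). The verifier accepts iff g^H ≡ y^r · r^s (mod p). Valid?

yes

Left side g^H mod p:
75^304 mod 317 = 173
Right side y^r · r^s mod p:
154^76 mod 317 = 244
76^300 mod 317 = 15
244·15 = 3660 ≡ 173 (mod 317)
173 ≡ 173 (mod 317), so the signature is genuine.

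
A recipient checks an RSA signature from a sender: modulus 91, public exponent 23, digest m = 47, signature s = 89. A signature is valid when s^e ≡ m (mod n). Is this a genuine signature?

Squares mod 91: s^1≡89, s^2≡4, s^4≡16, s^8≡74, s^16≡16
23 = 16 + 4 + 2 + 1, so s^23 ≡ 16·16·4·89 ≡ 45 (mod 91)
s^23 mod 91 = 45, but m = 47.

forged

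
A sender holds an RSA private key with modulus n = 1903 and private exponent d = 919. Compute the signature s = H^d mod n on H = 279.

861

H^919 mod 1903 = 861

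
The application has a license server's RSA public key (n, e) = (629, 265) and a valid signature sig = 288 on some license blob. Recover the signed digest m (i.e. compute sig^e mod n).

288

Squares mod 629: sig^1≡288, sig^2≡545, sig^4≡137, sig^8≡528, sig^16≡137, sig^32≡528, sig^64≡137, sig^128≡528, sig^256≡137
265 = 256 + 8 + 1, so sig^265 ≡ 137·528·288 ≡ 288 (mod 629)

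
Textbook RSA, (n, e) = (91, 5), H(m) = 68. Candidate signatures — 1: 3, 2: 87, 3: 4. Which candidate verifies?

2

Candidate 1: Squares mod 91: 3^1≡3, 3^2≡9, 3^4≡81; 5 = 4 + 1, so 3^5 ≡ 81·3 ≡ 61 (mod 91)
Candidate 2: Squares mod 91: 87^1≡87, 87^2≡16, 87^4≡74; 5 = 4 + 1, so 87^5 ≡ 74·87 ≡ 68 (mod 91)
  → matches H(m) = 68
Candidate 3: Squares mod 91: 4^1≡4, 4^2≡16, 4^4≡74; 5 = 4 + 1, so 4^5 ≡ 74·4 ≡ 23 (mod 91)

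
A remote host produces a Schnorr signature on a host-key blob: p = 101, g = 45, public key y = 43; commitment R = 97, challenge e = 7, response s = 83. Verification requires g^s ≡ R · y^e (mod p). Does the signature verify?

g^s mod p:
45^2 = 2025 ≡ 5
45^4 ≡ 5^2 = 25
45^8 ≡ 25^2 = 625 ≡ 19
45^16 ≡ 19^2 = 361 ≡ 58
45^32 ≡ 58^2 = 3364 ≡ 31
45^64 ≡ 31^2 = 961 ≡ 52
83 = 64 + 16 + 2 + 1, so 45^83 ≡ 52·58·5·45 ≡ 82 (mod 101)
R · y^e mod p:
43^2 = 1849 ≡ 31
43^4 ≡ 31^2 = 961 ≡ 52
7 = 4 + 2 + 1, so 43^7 ≡ 52·31·43 ≡ 30 (mod 101)
97·30 = 2910 ≡ 82 (mod 101)
82 ≡ 82 (mod 101); signature holds.

verifies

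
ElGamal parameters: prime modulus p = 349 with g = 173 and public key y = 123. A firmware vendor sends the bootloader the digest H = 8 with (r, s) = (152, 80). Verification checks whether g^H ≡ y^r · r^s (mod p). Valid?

Left side g^H mod p:
173^8 mod 349 = 346
Right side y^r · r^s mod p:
123^152 mod 349 = 122
152^80 mod 349 = 20
122·20 = 2440 ≡ 346 (mod 349)
346 ≡ 346 (mod 349), so the signature is genuine.

yes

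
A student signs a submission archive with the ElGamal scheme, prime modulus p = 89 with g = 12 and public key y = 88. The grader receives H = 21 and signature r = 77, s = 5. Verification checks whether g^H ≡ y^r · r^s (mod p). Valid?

Left side g^H mod p:
12^2 = 144 ≡ 55
12^4 ≡ 55^2 = 3025 ≡ 88
12^8 ≡ 88^2 = 7744 ≡ 1
12^16 ≡ 1^2 = 1
21 = 16 + 4 + 1, so 12^21 ≡ 1·88·12 ≡ 77 (mod 89)
Right side y^r · r^s mod p:
88^2 = 7744 ≡ 1
88^4 ≡ 1^2 = 1
88^8 ≡ 1^2 = 1
88^16 ≡ 1^2 = 1
88^32 ≡ 1^2 = 1
88^64 ≡ 1^2 = 1
77 = 64 + 8 + 4 + 1, so 88^77 ≡ 1·1·1·88 ≡ 88 (mod 89)
77^2 = 5929 ≡ 55
77^4 ≡ 55^2 = 3025 ≡ 88
5 = 4 + 1, so 77^5 ≡ 88·77 ≡ 12 (mod 89)
88·12 = 1056 ≡ 77 (mod 89)
77 ≡ 77 (mod 89), so the signature is genuine.

yes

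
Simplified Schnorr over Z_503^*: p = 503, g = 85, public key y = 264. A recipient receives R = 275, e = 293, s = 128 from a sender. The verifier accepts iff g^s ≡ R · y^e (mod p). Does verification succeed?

g^s mod p:
Squares mod 503: 85^1≡85, 85^2≡183, 85^4≡291, 85^8≡177, 85^16≡143, 85^32≡329, 85^64≡96, 85^128≡162
85^128 ≡ 162 (mod 503)
R · y^e mod p:
Squares mod 503: 264^1≡264, 264^2≡282, 264^4≡50, 264^8≡488, 264^16≡225, 264^32≡325, 264^64≡498, 264^128≡25, 264^256≡122
293 = 256 + 32 + 4 + 1, so 264^293 ≡ 122·325·50·264 ≡ 452 (mod 503)
275·452 = 124300 ≡ 59 (mod 503)
162 ≠ 59; the check fails.

fails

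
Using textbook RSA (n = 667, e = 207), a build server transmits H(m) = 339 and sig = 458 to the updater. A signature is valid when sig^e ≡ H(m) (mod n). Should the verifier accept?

accept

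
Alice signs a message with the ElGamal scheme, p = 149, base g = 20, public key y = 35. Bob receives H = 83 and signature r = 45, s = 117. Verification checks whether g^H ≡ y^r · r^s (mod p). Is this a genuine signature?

Left side g^H mod p:
Squares mod 149: 20^1≡20, 20^2≡102, 20^4≡123, 20^8≡80, 20^16≡142, 20^32≡49, 20^64≡17
83 = 64 + 16 + 2 + 1, so 20^83 ≡ 17·142·102·20 ≡ 110 (mod 149)
Right side y^r · r^s mod p:
Squares mod 149: 35^1≡35, 35^2≡33, 35^4≡46, 35^8≡30, 35^16≡6, 35^32≡36
45 = 32 + 8 + 4 + 1, so 35^45 ≡ 36·30·46·35 ≡ 119 (mod 149)
Squares mod 149: 45^1≡45, 45^2≡88, 45^4≡145, 45^8≡16, 45^16≡107, 45^32≡125, 45^64≡129
117 = 64 + 32 + 16 + 4 + 1, so 45^117 ≡ 129·125·107·145·45 ≡ 54 (mod 149)
119·54 = 6426 ≡ 19 (mod 149)
110 ≠ 19, so verification fails.

forged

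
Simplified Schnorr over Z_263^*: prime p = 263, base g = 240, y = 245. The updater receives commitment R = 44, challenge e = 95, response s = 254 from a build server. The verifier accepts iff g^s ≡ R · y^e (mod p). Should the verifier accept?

reject

g^s mod p:
Squares mod 263: 240^1≡240, 240^2≡3, 240^4≡9, 240^8≡81, 240^16≡249, 240^32≡196, 240^64≡18, 240^128≡61
254 = 128 + 64 + 32 + 16 + 8 + 4 + 2, so 240^254 ≡ 61·18·196·249·81·9·3 ≡ 13 (mod 263)
R · y^e mod p:
Squares mod 263: 245^1≡245, 245^2≡61, 245^4≡39, 245^8≡206, 245^16≡93, 245^32≡233, 245^64≡111
95 = 64 + 16 + 8 + 4 + 2 + 1, so 245^95 ≡ 111·93·206·39·61·245 ≡ 185 (mod 263)
44·185 = 8140 ≡ 250 (mod 263)
13 ≠ 250; the check fails.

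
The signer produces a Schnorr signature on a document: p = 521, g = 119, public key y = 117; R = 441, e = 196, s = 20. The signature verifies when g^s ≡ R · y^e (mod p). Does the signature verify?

g^s mod p:
119^2 = 14161 ≡ 94
119^4 ≡ 94^2 = 8836 ≡ 500
119^8 ≡ 500^2 = 250000 ≡ 441
119^16 ≡ 441^2 = 194481 ≡ 148
20 = 16 + 4, so 119^20 ≡ 148·500 ≡ 18 (mod 521)
R · y^e mod p:
117^2 = 13689 ≡ 143
117^4 ≡ 143^2 = 20449 ≡ 130
117^8 ≡ 130^2 = 16900 ≡ 228
117^16 ≡ 228^2 = 51984 ≡ 405
117^32 ≡ 405^2 = 164025 ≡ 431
117^64 ≡ 431^2 = 185761 ≡ 285
117^128 ≡ 285^2 = 81225 ≡ 470
196 = 128 + 64 + 4, so 117^196 ≡ 470·285·130 ≡ 117 (mod 521)
441·117 = 51597 ≡ 18 (mod 521)
18 ≡ 18 (mod 521); signature holds.

verifies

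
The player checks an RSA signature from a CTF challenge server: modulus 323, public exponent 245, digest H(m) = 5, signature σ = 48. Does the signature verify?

σ^2 ≡ 48^2 = 2304 ≡ 43
σ^4 ≡ 43^2 = 1849 ≡ 234
σ^8 ≡ 234^2 = 54756 ≡ 169
σ^16 ≡ 169^2 = 28561 ≡ 137
σ^32 ≡ 137^2 = 18769 ≡ 35
σ^64 ≡ 35^2 = 1225 ≡ 256
σ^128 ≡ 256^2 = 65536 ≡ 290
245 = 128 + 64 + 32 + 16 + 4 + 1, so σ^245 ≡ 290·256·35·137·234·48 ≡ 318 (mod 323)
318 ≠ 5, so verification fails.

does not verify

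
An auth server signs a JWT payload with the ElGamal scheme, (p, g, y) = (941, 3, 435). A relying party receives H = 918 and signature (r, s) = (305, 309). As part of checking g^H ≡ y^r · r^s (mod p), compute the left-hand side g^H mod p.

205

3^918 mod 941 = 205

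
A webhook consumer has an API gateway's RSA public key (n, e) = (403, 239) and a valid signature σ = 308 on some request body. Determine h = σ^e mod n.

σ^2 ≡ 308^2 = 94864 ≡ 159
σ^4 ≡ 159^2 = 25281 ≡ 295
σ^8 ≡ 295^2 = 87025 ≡ 380
σ^16 ≡ 380^2 = 144400 ≡ 126
σ^32 ≡ 126^2 = 15876 ≡ 159
σ^64 ≡ 159^2 = 25281 ≡ 295
σ^128 ≡ 295^2 = 87025 ≡ 380
239 = 128 + 64 + 32 + 8 + 4 + 2 + 1, so σ^239 ≡ 380·295·159·380·295·159·308 ≡ 263 (mod 403)

263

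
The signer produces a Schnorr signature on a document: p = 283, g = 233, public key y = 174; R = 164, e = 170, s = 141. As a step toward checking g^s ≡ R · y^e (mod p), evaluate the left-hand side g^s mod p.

1

233^141 mod 283 = 1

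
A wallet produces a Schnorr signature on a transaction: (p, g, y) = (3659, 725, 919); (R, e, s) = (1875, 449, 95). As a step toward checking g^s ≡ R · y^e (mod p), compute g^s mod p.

725^2 = 525625 ≡ 2388
725^4 ≡ 2388^2 = 5702544 ≡ 1822
725^8 ≡ 1822^2 = 3319684 ≡ 971
725^16 ≡ 971^2 = 942841 ≡ 2478
725^32 ≡ 2478^2 = 6140484 ≡ 682
725^64 ≡ 682^2 = 465124 ≡ 431
95 = 64 + 16 + 8 + 4 + 2 + 1, so 725^95 ≡ 431·2478·971·1822·2388·725 ≡ 466 (mod 3659)

466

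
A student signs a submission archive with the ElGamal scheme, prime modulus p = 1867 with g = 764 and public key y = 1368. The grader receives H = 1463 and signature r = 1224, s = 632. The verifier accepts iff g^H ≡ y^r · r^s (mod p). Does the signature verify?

Left side g^H mod p:
764^2 = 583696 ≡ 1192
764^4 ≡ 1192^2 = 1420864 ≡ 77
764^8 ≡ 77^2 = 5929 ≡ 328
764^16 ≡ 328^2 = 107584 ≡ 1165
764^32 ≡ 1165^2 = 1357225 ≡ 1783
764^64 ≡ 1783^2 = 3179089 ≡ 1455
764^128 ≡ 1455^2 = 2117025 ≡ 1714
764^256 ≡ 1714^2 = 2937796 ≡ 1005
764^512 ≡ 1005^2 = 1010025 ≡ 1845
764^1024 ≡ 1845^2 = 3404025 ≡ 484
1463 = 1024 + 256 + 128 + 32 + 16 + 4 + 2 + 1, so 764^1463 ≡ 484·1005·1714·1783·1165·77·1192·764 ≡ 628 (mod 1867)
Right side y^r · r^s mod p:
1368^2 = 1871424 ≡ 690
1368^4 ≡ 690^2 = 476100 ≡ 15
1368^8 ≡ 15^2 = 225
1368^16 ≡ 225^2 = 50625 ≡ 216
1368^32 ≡ 216^2 = 46656 ≡ 1848
1368^64 ≡ 1848^2 = 3415104 ≡ 361
1368^128 ≡ 361^2 = 130321 ≡ 1498
1368^256 ≡ 1498^2 = 2244004 ≡ 1737
1368^512 ≡ 1737^2 = 3017169 ≡ 97
1368^1024 ≡ 97^2 = 9409 ≡ 74
1224 = 1024 + 128 + 64 + 8, so 1368^1224 ≡ 74·1498·361·225 ≡ 805 (mod 1867)
1224^2 = 1498176 ≡ 842
1224^4 ≡ 842^2 = 708964 ≡ 1371
1224^8 ≡ 1371^2 = 1879641 ≡ 1439
1224^16 ≡ 1439^2 = 2070721 ≡ 218
1224^32 ≡ 218^2 = 47524 ≡ 849
1224^64 ≡ 849^2 = 720801 ≡ 139
1224^128 ≡ 139^2 = 19321 ≡ 651
1224^256 ≡ 651^2 = 423801 ≡ 1859
1224^512 ≡ 1859^2 = 3455881 ≡ 64
632 = 512 + 64 + 32 + 16 + 8, so 1224^632 ≡ 64·139·849·218·1439 ≡ 1822 (mod 1867)
805·1822 = 1466710 ≡ 1115 (mod 1867)
628 ≠ 1115, so verification fails.

does not verify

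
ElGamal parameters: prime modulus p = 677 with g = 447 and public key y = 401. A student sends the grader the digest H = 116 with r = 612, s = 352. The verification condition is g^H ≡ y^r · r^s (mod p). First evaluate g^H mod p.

490

447^116 mod 677 = 490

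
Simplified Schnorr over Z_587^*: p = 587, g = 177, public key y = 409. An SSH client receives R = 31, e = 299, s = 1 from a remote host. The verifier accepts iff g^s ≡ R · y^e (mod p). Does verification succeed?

g^s mod p:
177^1 mod 587 = 177
R · y^e mod p:
409^2 = 167281 ≡ 573
409^4 ≡ 573^2 = 328329 ≡ 196
409^8 ≡ 196^2 = 38416 ≡ 261
409^16 ≡ 261^2 = 68121 ≡ 29
409^32 ≡ 29^2 = 841 ≡ 254
409^64 ≡ 254^2 = 64516 ≡ 533
409^128 ≡ 533^2 = 284089 ≡ 568
409^256 ≡ 568^2 = 322624 ≡ 361
299 = 256 + 32 + 8 + 2 + 1, so 409^299 ≡ 361·254·261·573·409 ≡ 191 (mod 587)
31·191 = 5921 ≡ 51 (mod 587)
177 ≠ 51; the check fails.

fails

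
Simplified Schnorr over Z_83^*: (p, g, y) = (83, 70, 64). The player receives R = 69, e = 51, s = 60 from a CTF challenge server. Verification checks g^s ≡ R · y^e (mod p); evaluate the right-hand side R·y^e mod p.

10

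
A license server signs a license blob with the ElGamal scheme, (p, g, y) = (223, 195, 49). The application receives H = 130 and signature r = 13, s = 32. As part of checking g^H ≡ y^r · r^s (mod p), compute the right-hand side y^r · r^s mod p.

49^2 = 2401 ≡ 171
49^4 ≡ 171^2 = 29241 ≡ 28
49^8 ≡ 28^2 = 784 ≡ 115
13 = 8 + 4 + 1, so 49^13 ≡ 115·28·49 ≡ 119 (mod 223)
13^2 = 169
13^4 ≡ 169^2 = 28561 ≡ 17
13^8 ≡ 17^2 = 289 ≡ 66
13^16 ≡ 66^2 = 4356 ≡ 119
13^32 ≡ 119^2 = 14161 ≡ 112
y^r · r^s ≡ 119·112 = 13328 ≡ 171 (mod 223)

171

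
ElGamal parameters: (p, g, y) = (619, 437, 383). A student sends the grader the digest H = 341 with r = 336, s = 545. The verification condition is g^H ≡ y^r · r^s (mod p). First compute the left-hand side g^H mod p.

437^2 = 190969 ≡ 317
437^4 ≡ 317^2 = 100489 ≡ 211
437^8 ≡ 211^2 = 44521 ≡ 572
437^16 ≡ 572^2 = 327184 ≡ 352
437^32 ≡ 352^2 = 123904 ≡ 104
437^64 ≡ 104^2 = 10816 ≡ 293
437^128 ≡ 293^2 = 85849 ≡ 427
437^256 ≡ 427^2 = 182329 ≡ 343
341 = 256 + 64 + 16 + 4 + 1, so 437^341 ≡ 343·293·352·211·437 ≡ 515 (mod 619)

515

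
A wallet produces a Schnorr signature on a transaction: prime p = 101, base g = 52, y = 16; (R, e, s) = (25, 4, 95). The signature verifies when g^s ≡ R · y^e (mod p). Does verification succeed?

fails

g^s mod p:
Squares mod 101: 52^1≡52, 52^2≡78, 52^4≡24, 52^8≡71, 52^16≡92, 52^32≡81, 52^64≡97
95 = 64 + 16 + 8 + 4 + 2 + 1, so 52^95 ≡ 97·92·71·24·78·52 ≡ 87 (mod 101)
R · y^e mod p:
Squares mod 101: 16^1≡16, 16^2≡54, 16^4≡88
16^4 ≡ 88 (mod 101)
25·88 = 2200 ≡ 79 (mod 101)
87 ≠ 79; the check fails.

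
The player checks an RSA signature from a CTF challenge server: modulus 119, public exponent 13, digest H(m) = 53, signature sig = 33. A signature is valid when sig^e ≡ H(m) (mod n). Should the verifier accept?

reject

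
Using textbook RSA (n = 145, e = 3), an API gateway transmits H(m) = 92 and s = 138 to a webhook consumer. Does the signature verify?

verifies

s^2 ≡ 138^2 = 19044 ≡ 49
3 = 2 + 1, so s^3 ≡ 49·138 ≡ 92 (mod 145)
Since 92 equals the digest 92, verification succeeds.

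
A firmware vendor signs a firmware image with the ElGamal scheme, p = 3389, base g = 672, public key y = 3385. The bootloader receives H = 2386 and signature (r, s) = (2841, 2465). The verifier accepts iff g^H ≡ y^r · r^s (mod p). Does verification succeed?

Left side g^H mod p:
Squares mod 3389: 672^1≡672, 672^2≡847, 672^4≡2330, 672^8≡3111, 672^16≡2726, 672^32≡2388, 672^64≡2246, 672^128≡1684, 672^256≡2652, 672^512≡929, 672^1024≡2235, 672^2048≡3228
2386 = 2048 + 256 + 64 + 16 + 2, so 672^2386 ≡ 3228·2652·2246·2726·847 ≡ 2072 (mod 3389)
Right side y^r · r^s mod p:
Squares mod 3389: 3385^1≡3385, 3385^2≡16, 3385^4≡256, 3385^8≡1145, 3385^16≡2871, 3385^32≡593, 3385^64≡2582, 3385^128≡561, 3385^256≡2933, 3385^512≡1207, 3385^1024≡2968, 3385^2048≡1013
2841 = 2048 + 512 + 256 + 16 + 8 + 1, so 3385^2841 ≡ 1013·1207·2933·2871·1145·3385 ≡ 42 (mod 3389)
Squares mod 3389: 2841^1≡2841, 2841^2≡2072, 2841^4≡2710, 2841^8≡137, 2841^16≡1824, 2841^32≡2367, 2841^64≡672, 2841^128≡847, 2841^256≡2330, 2841^512≡3111, 2841^1024≡2726, 2841^2048≡2388
2465 = 2048 + 256 + 128 + 32 + 1, so 2841^2465 ≡ 2388·2330·847·2367·2841 ≡ 1179 (mod 3389)
42·1179 = 49518 ≡ 2072 (mod 3389)
2072 ≡ 2072 (mod 3389), so the signature is genuine.

passes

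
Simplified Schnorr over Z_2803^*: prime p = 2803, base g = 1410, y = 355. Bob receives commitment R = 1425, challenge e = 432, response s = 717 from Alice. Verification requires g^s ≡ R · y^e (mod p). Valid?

no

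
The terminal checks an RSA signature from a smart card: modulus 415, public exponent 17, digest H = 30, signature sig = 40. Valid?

sig^2 ≡ 40^2 = 1600 ≡ 355
sig^4 ≡ 355^2 = 126025 ≡ 280
sig^8 ≡ 280^2 = 78400 ≡ 380
sig^16 ≡ 380^2 = 144400 ≡ 395
17 = 16 + 1, so sig^17 ≡ 395·40 ≡ 30 (mod 415)
30 = H, so the signature checks out.

yes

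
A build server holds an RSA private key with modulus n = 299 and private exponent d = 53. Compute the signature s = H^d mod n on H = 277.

H^53 mod 299 = 231

231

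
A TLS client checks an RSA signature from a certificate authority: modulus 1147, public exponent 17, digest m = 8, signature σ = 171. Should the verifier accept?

σ^2 ≡ 171^2 = 29241 ≡ 566
σ^4 ≡ 566^2 = 320356 ≡ 343
σ^8 ≡ 343^2 = 117649 ≡ 655
σ^16 ≡ 655^2 = 429025 ≡ 47
17 = 16 + 1, so σ^17 ≡ 47·171 ≡ 8 (mod 1147)
Since 8 equals the digest 8, verification succeeds.

accept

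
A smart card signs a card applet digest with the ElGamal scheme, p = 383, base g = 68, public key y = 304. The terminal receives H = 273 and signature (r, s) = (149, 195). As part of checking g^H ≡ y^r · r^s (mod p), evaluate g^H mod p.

305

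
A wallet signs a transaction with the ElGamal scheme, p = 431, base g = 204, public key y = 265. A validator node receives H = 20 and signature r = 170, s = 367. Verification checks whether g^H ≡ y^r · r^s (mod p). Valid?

Left side g^H mod p:
204^2 = 41616 ≡ 240
204^4 ≡ 240^2 = 57600 ≡ 277
204^8 ≡ 277^2 = 76729 ≡ 11
204^16 ≡ 11^2 = 121
20 = 16 + 4, so 204^20 ≡ 121·277 ≡ 330 (mod 431)
Right side y^r · r^s mod p:
265^2 = 70225 ≡ 403
265^4 ≡ 403^2 = 162409 ≡ 353
265^8 ≡ 353^2 = 124609 ≡ 50
265^16 ≡ 50^2 = 2500 ≡ 345
265^32 ≡ 345^2 = 119025 ≡ 69
265^64 ≡ 69^2 = 4761 ≡ 20
265^128 ≡ 20^2 = 400
170 = 128 + 32 + 8 + 2, so 265^170 ≡ 400·69·50·403 ≡ 12 (mod 431)
170^2 = 28900 ≡ 23
170^4 ≡ 23^2 = 529 ≡ 98
170^8 ≡ 98^2 = 9604 ≡ 122
170^16 ≡ 122^2 = 14884 ≡ 230
170^32 ≡ 230^2 = 52900 ≡ 318
170^64 ≡ 318^2 = 101124 ≡ 270
170^128 ≡ 270^2 = 72900 ≡ 61
170^256 ≡ 61^2 = 3721 ≡ 273
367 = 256 + 64 + 32 + 8 + 4 + 2 + 1, so 170^367 ≡ 273·270·318·122·98·23·170 ≡ 272 (mod 431)
12·272 = 3264 ≡ 247 (mod 431)
330 ≠ 247, so verification fails.

no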